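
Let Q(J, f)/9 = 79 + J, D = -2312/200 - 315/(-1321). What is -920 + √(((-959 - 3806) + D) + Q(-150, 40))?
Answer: -920 + I*√236248953074/6605 ≈ -920.0 + 73.589*I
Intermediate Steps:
D = -373894/33025 (D = -2312*1/200 - 315*(-1/1321) = -289/25 + 315/1321 = -373894/33025 ≈ -11.322)
Q(J, f) = 711 + 9*J (Q(J, f) = 9*(79 + J) = 711 + 9*J)
-920 + √(((-959 - 3806) + D) + Q(-150, 40)) = -920 + √(((-959 - 3806) - 373894/33025) + (711 + 9*(-150))) = -920 + √((-4765 - 373894/33025) + (711 - 1350)) = -920 + √(-157738019/33025 - 639) = -920 + √(-178840994/33025) = -920 + I*√236248953074/6605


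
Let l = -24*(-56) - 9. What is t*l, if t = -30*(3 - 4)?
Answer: 40050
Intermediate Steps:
l = 1335 (l = 1344 - 9 = 1335)
t = 30 (t = -30*(-1) = 30)
t*l = 30*1335 = 40050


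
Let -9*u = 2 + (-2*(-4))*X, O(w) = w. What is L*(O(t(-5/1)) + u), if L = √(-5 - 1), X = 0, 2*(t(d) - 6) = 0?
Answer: 52*I*√6/9 ≈ 14.153*I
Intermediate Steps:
t(d) = 6 (t(d) = 6 + (½)*0 = 6 + 0 = 6)
L = I*√6 (L = √(-6) = I*√6 ≈ 2.4495*I)
u = -2/9 (u = -(2 - 2*(-4)*0)/9 = -(2 + 8*0)/9 = -(2 + 0)/9 = -⅑*2 = -2/9 ≈ -0.22222)
L*(O(t(-5/1)) + u) = (I*√6)*(6 - 2/9) = (I*√6)*(52/9) = 52*I*√6/9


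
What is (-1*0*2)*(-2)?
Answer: 0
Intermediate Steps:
(-1*0*2)*(-2) = (0*2)*(-2) = 0*(-2) = 0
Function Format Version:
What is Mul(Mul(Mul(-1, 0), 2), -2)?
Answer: 0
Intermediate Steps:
Mul(Mul(Mul(-1, 0), 2), -2) = Mul(Mul(0, 2), -2) = Mul(0, -2) = 0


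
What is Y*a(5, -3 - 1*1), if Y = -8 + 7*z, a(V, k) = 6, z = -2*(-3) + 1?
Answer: 246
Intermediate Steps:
z = 7 (z = 6 + 1 = 7)
Y = 41 (Y = -8 + 7*7 = -8 + 49 = 41)
Y*a(5, -3 - 1*1) = 41*6 = 246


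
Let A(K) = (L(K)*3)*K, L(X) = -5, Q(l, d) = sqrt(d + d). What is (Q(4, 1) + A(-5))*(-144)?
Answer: -10800 - 144*sqrt(2) ≈ -11004.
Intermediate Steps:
Q(l, d) = sqrt(2)*sqrt(d) (Q(l, d) = sqrt(2*d) = sqrt(2)*sqrt(d))
A(K) = -15*K (A(K) = (-5*3)*K = -15*K)
(Q(4, 1) + A(-5))*(-144) = (sqrt(2)*sqrt(1) - 15*(-5))*(-144) = (sqrt(2)*1 + 75)*(-144) = (sqrt(2) + 75)*(-144) = (75 + sqrt(2))*(-144) = -10800 - 144*sqrt(2)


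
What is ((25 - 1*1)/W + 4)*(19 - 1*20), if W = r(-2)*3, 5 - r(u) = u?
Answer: -36/7 ≈ -5.1429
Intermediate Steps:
r(u) = 5 - u
W = 21 (W = (5 - 1*(-2))*3 = (5 + 2)*3 = 7*3 = 21)
((25 - 1*1)/W + 4)*(19 - 1*20) = ((25 - 1*1)/21 + 4)*(19 - 1*20) = ((25 - 1)*(1/21) + 4)*(19 - 20) = (24*(1/21) + 4)*(-1) = (8/7 + 4)*(-1) = (36/7)*(-1) = -36/7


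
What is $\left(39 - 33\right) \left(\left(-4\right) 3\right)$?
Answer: $-72$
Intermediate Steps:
$\left(39 - 33\right) \left(\left(-4\right) 3\right) = 6 \left(-12\right) = -72$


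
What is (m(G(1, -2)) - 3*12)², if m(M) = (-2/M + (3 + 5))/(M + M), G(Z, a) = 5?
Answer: 776161/625 ≈ 1241.9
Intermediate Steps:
m(M) = (8 - 2/M)/(2*M) (m(M) = (-2/M + 8)/((2*M)) = (8 - 2/M)*(1/(2*M)) = (8 - 2/M)/(2*M))
(m(G(1, -2)) - 3*12)² = ((-1 + 4*5)/5² - 3*12)² = ((-1 + 20)/25 - 36)² = ((1/25)*19 - 36)² = (19/25 - 36)² = (-881/25)² = 776161/625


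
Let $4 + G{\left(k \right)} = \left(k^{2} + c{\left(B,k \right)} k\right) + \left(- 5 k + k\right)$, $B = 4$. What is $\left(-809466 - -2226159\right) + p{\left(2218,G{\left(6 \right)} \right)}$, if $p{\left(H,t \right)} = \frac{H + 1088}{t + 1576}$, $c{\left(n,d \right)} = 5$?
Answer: $\frac{381090968}{269} \approx 1.4167 \cdot 10^{6}$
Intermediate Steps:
$G{\left(k \right)} = -4 + k + k^{2}$ ($G{\left(k \right)} = -4 + \left(\left(k^{2} + 5 k\right) + \left(- 5 k + k\right)\right) = -4 - \left(- k - k^{2}\right) = -4 + \left(k + k^{2}\right) = -4 + k + k^{2}$)
$p{\left(H,t \right)} = \frac{1088 + H}{1576 + t}$
$\left(-809466 - -2226159\right) + p{\left(2218,G{\left(6 \right)} \right)} = \left(-809466 - -2226159\right) + \frac{1088 + 2218}{1576 + \left(-4 + 6 + 6^{2}\right)} = \left(-809466 + 2226159\right) + \frac{1}{1576 + \left(-4 + 6 + 36\right)} 3306 = 1416693 + \frac{1}{1576 + 38} \cdot 3306 = 1416693 + \frac{1}{1614} \cdot 3306 = 1416693 + \frac{551}{269} = \frac{381090968}{269}$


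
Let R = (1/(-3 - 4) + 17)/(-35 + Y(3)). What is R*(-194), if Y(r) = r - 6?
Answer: 11446/133 ≈ 86.060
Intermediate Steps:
Y(r) = -6 + r
R = -59/133 (R = (1/(-3 - 4) + 17)/(-35 + (-6 + 3)) = (1/(-7) + 17)/(-35 - 3) = (-⅐ + 17)/(-38) = (118/7)*(-1/38) = -59/133 ≈ -0.44361)
R*(-194) = -59/133*(-194) = 11446/133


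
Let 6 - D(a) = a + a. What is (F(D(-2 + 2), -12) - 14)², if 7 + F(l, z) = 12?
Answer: 81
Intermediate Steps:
D(a) = 6 - 2*a (D(a) = 6 - (a + a) = 6 - 2*a)
F(l, z) = 5 (F(l, z) = -7 + 12 = 5)
(F(D(-2 + 2), -12) - 14)² = (5 - 14)² = (-9)² = 81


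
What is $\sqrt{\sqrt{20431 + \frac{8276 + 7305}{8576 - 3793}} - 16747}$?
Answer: $\frac{\sqrt{-383122609483 + 4783 \sqrt{467476329282}}}{4783} \approx 128.86 i$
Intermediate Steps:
$\sqrt{\sqrt{20431 + \frac{8276 + 7305}{8576 - 3793}} - 16747} = \sqrt{\sqrt{20431 + \frac{15581}{4783}} - 16747} = \sqrt{\sqrt{\frac{97737054}{4783}} - 16747} = \sqrt{\frac{\sqrt{467476329282}}{4783} - 16747} = \sqrt{-16747 + \frac{\sqrt{467476329282}}{4783}}$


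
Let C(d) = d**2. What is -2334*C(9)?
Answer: -189054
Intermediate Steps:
-2334*C(9) = -2334*9**2 = -2334*81 = -189054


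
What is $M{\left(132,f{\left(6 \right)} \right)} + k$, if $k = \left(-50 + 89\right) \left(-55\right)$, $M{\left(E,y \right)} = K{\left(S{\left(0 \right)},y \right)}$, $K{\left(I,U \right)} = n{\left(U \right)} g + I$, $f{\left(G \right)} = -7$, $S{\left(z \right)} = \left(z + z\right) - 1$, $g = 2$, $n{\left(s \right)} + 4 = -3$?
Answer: $-2160$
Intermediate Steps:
$n{\left(s \right)} = -7$ ($n{\left(s \right)} = -4 - 3 = -7$)
$S{\left(z \right)} = -1 + 2 z$ ($S{\left(z \right)} = 2 z - 1 = -1 + 2 z$)
$K{\left(I,U \right)} = -14 + I$ ($K{\left(I,U \right)} = \left(-7\right) 2 + I = -14 + I$)
$M{\left(E,y \right)} = -15$ ($M{\left(E,y \right)} = -14 + \left(-1 + 2 \cdot 0\right) = -14 + \left(-1 + 0\right) = -14 - 1 = -15$)
$k = -2145$ ($k = 39 \left(-55\right) = -2145$)
$M{\left(132,f{\left(6 \right)} \right)} + k = -15 - 2145 = -2160$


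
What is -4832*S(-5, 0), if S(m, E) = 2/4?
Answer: -2416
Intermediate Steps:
S(m, E) = ½ (S(m, E) = 2*(¼) = ½)
-4832*S(-5, 0) = -4832*½ = -2416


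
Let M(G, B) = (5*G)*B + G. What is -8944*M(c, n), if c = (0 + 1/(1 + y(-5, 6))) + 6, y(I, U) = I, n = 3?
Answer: -822848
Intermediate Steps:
c = 23/4 (c = (0 + 1/(1 - 5)) + 6 = (0 + 1/(-4)) + 6 = (0 - ¼) + 6 = -¼ + 6 = 23/4 ≈ 5.7500)
M(G, B) = G + 5*B*G (M(G, B) = 5*B*G + G = G + 5*B*G)
-8944*M(c, n) = -51428*(1 + 5*3) = -51428*(1 + 15) = -51428*16 = -8944*92 = -822848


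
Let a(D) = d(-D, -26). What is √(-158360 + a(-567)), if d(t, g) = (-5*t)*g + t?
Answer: I*√84083 ≈ 289.97*I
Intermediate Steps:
d(t, g) = t - 5*g*t (d(t, g) = -5*g*t + t = t - 5*g*t)
a(D) = -131*D (a(D) = (-D)*(1 - 5*(-26)) = (-D)*(1 + 130) = -D*131 = -131*D)
√(-158360 + a(-567)) = √(-158360 - 131*(-567)) = √(-158360 + 74277) = √(-84083) = I*√84083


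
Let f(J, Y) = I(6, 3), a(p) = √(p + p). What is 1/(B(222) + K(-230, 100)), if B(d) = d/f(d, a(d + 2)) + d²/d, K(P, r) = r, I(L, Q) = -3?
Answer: 1/248 ≈ 0.0040323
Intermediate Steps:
a(p) = √2*√p (a(p) = √(2*p) = √2*√p)
f(J, Y) = -3
B(d) = 2*d/3 (B(d) = d/(-3) + d²/d = d*(-⅓) + d = -d/3 + d = 2*d/3)
1/(B(222) + K(-230, 100)) = 1/((⅔)*222 + 100) = 1/(148 + 100) = 1/248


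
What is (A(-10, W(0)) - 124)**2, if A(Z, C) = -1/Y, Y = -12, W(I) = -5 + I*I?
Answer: 2211169/144 ≈ 15355.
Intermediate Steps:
W(I) = -5 + I**2
A(Z, C) = 1/12 (A(Z, C) = -1/(-12) = -1*(-1/12) = 1/12)
(A(-10, W(0)) - 124)**2 = (1/12 - 124)**2 = (-1487/12)**2 = 2211169/144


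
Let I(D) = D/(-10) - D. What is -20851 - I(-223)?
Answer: -210963/10 ≈ -21096.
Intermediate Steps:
I(D) = -11*D/10 (I(D) = D*(-⅒) - D = -D/10 - D = -11*D/10)
-20851 - I(-223) = -20851 - (-11)*(-223)/10 = -20851 - 1*2453/10 = -20851 - 2453/10 = -210963/10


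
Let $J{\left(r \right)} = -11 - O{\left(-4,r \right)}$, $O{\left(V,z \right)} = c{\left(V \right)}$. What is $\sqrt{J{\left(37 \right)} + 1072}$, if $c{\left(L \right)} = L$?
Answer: $\sqrt{1065} \approx 32.634$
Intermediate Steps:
$O{\left(V,z \right)} = V$
$J{\left(r \right)} = -7$ ($J{\left(r \right)} = -11 - -4 = -11 + 4 = -7$)
$\sqrt{J{\left(37 \right)} + 1072} = \sqrt{-7 + 1072} = \sqrt{1065}$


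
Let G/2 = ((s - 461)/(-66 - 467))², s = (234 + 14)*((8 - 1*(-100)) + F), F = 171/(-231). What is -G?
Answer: -8102204360450/1684363681 ≈ -4810.3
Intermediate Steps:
F = -57/77 (F = 171*(-1/231) = -57/77 ≈ -0.74026)
s = 2048232/77 (s = (234 + 14)*((8 - 1*(-100)) - 57/77) = 248*((8 + 100) - 57/77) = 248*(108 - 57/77) = 248*(8259/77) = 2048232/77 ≈ 26600.)
G = 8102204360450/1684363681 (G = 2*((2048232/77 - 461)/(-66 - 467))² = 2*((2012735/77)/(-533))² = 2*((2012735/77)*(-1/533))² = 2*(-2012735/41041)² = 2*(4051102180225/1684363681) = 8102204360450/1684363681 ≈ 4810.3)
-G = -1*8102204360450/1684363681 = -8102204360450/1684363681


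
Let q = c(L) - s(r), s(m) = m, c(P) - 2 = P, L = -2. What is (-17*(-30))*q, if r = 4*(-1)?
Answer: 2040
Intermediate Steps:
c(P) = 2 + P
r = -4
q = 4 (q = (2 - 2) - 1*(-4) = 0 + 4 = 4)
(-17*(-30))*q = -17*(-30)*4 = 510*4 = 2040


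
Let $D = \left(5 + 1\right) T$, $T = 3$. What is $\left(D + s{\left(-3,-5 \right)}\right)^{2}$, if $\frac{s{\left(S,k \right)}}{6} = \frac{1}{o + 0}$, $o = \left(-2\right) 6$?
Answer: $\frac{1225}{4} \approx 306.25$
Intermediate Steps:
$o = -12$
$s{\left(S,k \right)} = - \frac{1}{2}$ ($s{\left(S,k \right)} = \frac{6}{-12 + 0} = \frac{6}{-12} = 6 \left(- \frac{1}{12}\right) = - \frac{1}{2}$)
$D = 18$ ($D = \left(5 + 1\right) 3 = 6 \cdot 3 = 18$)
$\left(D + s{\left(-3,-5 \right)}\right)^{2} = \left(18 - \frac{1}{2}\right)^{2} = \left(\frac{35}{2}\right)^{2} = \frac{1225}{4}$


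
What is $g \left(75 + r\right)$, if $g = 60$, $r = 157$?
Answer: $13920$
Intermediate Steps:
$g \left(75 + r\right) = 60 \left(75 + 157\right) = 60 \cdot 232 = 13920$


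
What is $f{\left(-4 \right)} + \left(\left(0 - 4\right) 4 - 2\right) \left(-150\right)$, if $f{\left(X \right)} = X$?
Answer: $2696$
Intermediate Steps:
$f{\left(-4 \right)} + \left(\left(0 - 4\right) 4 - 2\right) \left(-150\right) = -4 + \left(\left(0 - 4\right) 4 - 2\right) \left(-150\right) = -4 + \left(\left(-4\right) 4 - 2\right) \left(-150\right) = -4 + \left(-16 - 2\right) \left(-150\right) = -4 - -2700 = -4 + 2700 = 2696$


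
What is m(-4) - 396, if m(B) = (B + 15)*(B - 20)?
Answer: -660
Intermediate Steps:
m(B) = (-20 + B)*(15 + B) (m(B) = (15 + B)*(-20 + B) = (-20 + B)*(15 + B))
m(-4) - 396 = (-300 + (-4)² - 5*(-4)) - 396 = (-300 + 16 + 20) - 396 = -264 - 396 = -660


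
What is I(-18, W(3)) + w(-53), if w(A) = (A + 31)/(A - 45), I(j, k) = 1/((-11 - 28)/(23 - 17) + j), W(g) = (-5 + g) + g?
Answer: 9/49 ≈ 0.18367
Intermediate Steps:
W(g) = -5 + 2*g
I(j, k) = 1/(-13/2 + j) (I(j, k) = 1/(-39/6 + j) = 1/(-39*⅙ + j) = 1/(-13/2 + j))
w(A) = (31 + A)/(-45 + A)
I(-18, W(3)) + w(-53) = 2/(-13 + 2*(-18)) + (31 - 53)/(-45 - 53) = 2/(-13 - 36) - 22/(-98) = 2/(-49) - 1/98*(-22) = 2*(-1/49) + 11/49 = -2/49 + 11/49 = 9/49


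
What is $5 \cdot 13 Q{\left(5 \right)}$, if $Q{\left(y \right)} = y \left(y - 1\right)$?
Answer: $1300$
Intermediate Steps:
$Q{\left(y \right)} = y \left(-1 + y\right)$
$5 \cdot 13 Q{\left(5 \right)} = 5 \cdot 13 \cdot 5 \left(-1 + 5\right) = 65 \cdot 5 \cdot 4 = 65 \cdot 20 = 1300$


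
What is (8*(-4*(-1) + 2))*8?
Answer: 384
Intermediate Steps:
(8*(-4*(-1) + 2))*8 = (8*(4 + 2))*8 = (8*6)*8 = 48*8 = 384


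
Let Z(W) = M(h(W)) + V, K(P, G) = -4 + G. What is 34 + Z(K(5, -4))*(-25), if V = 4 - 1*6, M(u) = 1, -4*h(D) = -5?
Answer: 59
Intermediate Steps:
h(D) = 5/4 (h(D) = -¼*(-5) = 5/4)
V = -2 (V = 4 - 6 = -2)
Z(W) = -1 (Z(W) = 1 - 2 = -1)
34 + Z(K(5, -4))*(-25) = 34 - 1*(-25) = 34 + 25 = 59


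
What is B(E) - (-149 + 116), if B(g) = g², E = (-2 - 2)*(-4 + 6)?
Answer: 97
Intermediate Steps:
E = -8 (E = -4*2 = -8)
B(E) - (-149 + 116) = (-8)² - (-149 + 116) = 64 - 1*(-33) = 64 + 33 = 97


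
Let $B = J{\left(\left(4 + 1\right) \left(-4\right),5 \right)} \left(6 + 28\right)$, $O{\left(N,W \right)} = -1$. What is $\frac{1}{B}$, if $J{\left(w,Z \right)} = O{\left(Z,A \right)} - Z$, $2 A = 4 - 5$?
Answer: $- \frac{1}{204} \approx -0.004902$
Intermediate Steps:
$A = - \frac{1}{2}$ ($A = \frac{4 - 5}{2} = \frac{1}{2} \left(-1\right) = - \frac{1}{2} \approx -0.5$)
$J{\left(w,Z \right)} = -1 - Z$
$B = -204$ ($B = \left(-1 - 5\right) \left(6 + 28\right) = \left(-1 - 5\right) 34 = \left(-6\right) 34 = -204$)
$\frac{1}{B} = \frac{1}{-204} = - \frac{1}{204}$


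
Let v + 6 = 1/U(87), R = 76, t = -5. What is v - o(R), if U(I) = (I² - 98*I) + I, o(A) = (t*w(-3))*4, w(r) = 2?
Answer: 29579/870 ≈ 33.999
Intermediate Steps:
o(A) = -40 (o(A) = -5*2*4 = -10*4 = -40)
U(I) = I² - 97*I
v = -5221/870 (v = -6 + 1/(87*(-97 + 87)) = -6 + 1/(87*(-10)) = -6 + 1/(-870) = -6 - 1/870 = -5221/870 ≈ -6.0012)
v - o(R) = -5221/870 - 1*(-40) = -5221/870 + 40 = 29579/870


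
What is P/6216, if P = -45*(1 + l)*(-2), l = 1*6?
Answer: 15/148 ≈ 0.10135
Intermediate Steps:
l = 6
P = 630 (P = -45*(1 + 6)*(-2) = -315*(-2) = -45*(-14) = 630)
P/6216 = 630/6216 = 630*(1/6216) = 15/148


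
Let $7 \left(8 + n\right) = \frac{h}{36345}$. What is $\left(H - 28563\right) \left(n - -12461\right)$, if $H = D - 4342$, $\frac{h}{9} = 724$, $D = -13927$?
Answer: $- \frac{49458284094384}{84805} \approx -5.832 \cdot 10^{8}$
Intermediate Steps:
$h = 6516$ ($h = 9 \cdot 724 = 6516$)
$H = -18269$ ($H = -13927 - 4342 = -18269$)
$n = - \frac{676268}{84805}$ ($n = -8 + \frac{6516 \cdot \frac{1}{36345}}{7} = -8 + \frac{1}{7} \cdot \frac{2172}{12115} = -8 + \frac{2172}{84805} = - \frac{676268}{84805} \approx -7.9744$)
$\left(H - 28563\right) \left(n - -12461\right) = \left(-18269 - 28563\right) \left(- \frac{676268}{84805} - -12461\right) = - 46832 \left(- \frac{676268}{84805} + \left(-102 + 12563\right)\right) = - 46832 \left(- \frac{676268}{84805} + 12461\right) = \left(-46832\right) \frac{1056078837}{84805} = - \frac{49458284094384}{84805}$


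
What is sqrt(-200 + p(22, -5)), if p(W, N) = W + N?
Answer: I*sqrt(183) ≈ 13.528*I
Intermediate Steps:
p(W, N) = N + W
sqrt(-200 + p(22, -5)) = sqrt(-200 + (-5 + 22)) = sqrt(-200 + 17) = sqrt(-183) = I*sqrt(183)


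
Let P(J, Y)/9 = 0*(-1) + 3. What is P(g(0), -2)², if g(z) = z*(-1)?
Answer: 729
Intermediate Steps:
g(z) = -z
P(J, Y) = 27 (P(J, Y) = 9*(0*(-1) + 3) = 9*(0 + 3) = 9*3 = 27)
P(g(0), -2)² = 27² = 729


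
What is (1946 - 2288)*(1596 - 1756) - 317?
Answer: 54403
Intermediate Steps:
(1946 - 2288)*(1596 - 1756) - 317 = -342*(-160) - 1*317 = 54720 - 317 = 54403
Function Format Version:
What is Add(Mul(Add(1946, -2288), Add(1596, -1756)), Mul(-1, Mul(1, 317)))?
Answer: 54403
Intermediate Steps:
Add(Mul(Add(1946, -2288), Add(1596, -1756)), Mul(-1, Mul(1, 317))) = Add(Mul(-342, -160), Mul(-1, 317)) = Add(54720, -317) = 54403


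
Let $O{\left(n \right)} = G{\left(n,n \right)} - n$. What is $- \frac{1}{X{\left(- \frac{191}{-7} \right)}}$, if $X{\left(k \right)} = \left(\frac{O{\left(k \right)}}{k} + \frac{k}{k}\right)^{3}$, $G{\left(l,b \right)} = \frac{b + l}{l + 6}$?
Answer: $- \frac{12649337}{2744} \approx -4609.8$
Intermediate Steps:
$G{\left(l,b \right)} = \frac{b + l}{6 + l}$
$O{\left(n \right)} = - n + \frac{2 n}{6 + n}$ ($O{\left(n \right)} = \frac{n + n}{6 + n} - n = \frac{2 n}{6 + n} - n = - n + \frac{2 n}{6 + n}$)
$X{\left(k \right)} = \left(1 + \frac{-4 - k}{6 + k}\right)^{3}$ ($X{\left(k \right)} = \left(\frac{k \frac{1}{6 + k} \left(-4 - k\right)}{k} + \frac{k}{k}\right)^{3} = \left(\frac{-4 - k}{6 + k} + 1\right)^{3} = \left(1 + \frac{-4 - k}{6 + k}\right)^{3}$)
$- \frac{1}{X{\left(- \frac{191}{-7} \right)}} = - \frac{1}{8 \frac{1}{\left(6 - \frac{191}{-7}\right)^{3}}} = - \frac{1}{8 \frac{1}{\left(6 - - \frac{191}{7}\right)^{3}}} = - \frac{1}{8 \frac{1}{\left(6 + \frac{191}{7}\right)^{3}}} = - \frac{1}{8 \frac{1}{\frac{12649337}{343}}} = - \frac{1}{8 \cdot \frac{343}{12649337}} = - \frac{1}{\frac{2744}{12649337}} = \left(-1\right) \frac{12649337}{2744} = - \frac{12649337}{2744}$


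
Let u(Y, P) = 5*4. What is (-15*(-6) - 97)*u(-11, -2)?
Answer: -140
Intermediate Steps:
u(Y, P) = 20
(-15*(-6) - 97)*u(-11, -2) = (-15*(-6) - 97)*20 = (90 - 97)*20 = -7*20 = -140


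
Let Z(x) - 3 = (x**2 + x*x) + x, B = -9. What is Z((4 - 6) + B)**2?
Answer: 54756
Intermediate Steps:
Z(x) = 3 + x + 2*x**2 (Z(x) = 3 + ((x**2 + x*x) + x) = 3 + ((x**2 + x**2) + x) = 3 + (2*x**2 + x) = 3 + (x + 2*x**2) = 3 + x + 2*x**2)
Z((4 - 6) + B)**2 = (3 + ((4 - 6) - 9) + 2*((4 - 6) - 9)**2)**2 = (3 + (-2 - 9) + 2*(-2 - 9)**2)**2 = (3 - 11 + 2*(-11)**2)**2 = (3 - 11 + 2*121)**2 = (3 - 11 + 242)**2 = 234**2 = 54756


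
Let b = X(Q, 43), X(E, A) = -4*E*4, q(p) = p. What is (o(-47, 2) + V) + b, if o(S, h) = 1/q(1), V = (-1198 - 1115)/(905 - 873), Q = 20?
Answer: -12521/32 ≈ -391.28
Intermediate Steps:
V = -2313/32 ≈ -72.281
X(E, A) = -16*E
o(S, h) = 1 (o(S, h) = 1/1 = 1)
b = -320 (b = -16*20 = -320)
(o(-47, 2) + V) + b = (1 - 2313/32) - 320 = -2281/32 - 320 = -12521/32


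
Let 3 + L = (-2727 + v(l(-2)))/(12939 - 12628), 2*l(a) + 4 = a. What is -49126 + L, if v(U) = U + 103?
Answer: -15281746/311 ≈ -49137.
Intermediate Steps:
l(a) = -2 + a/2
v(U) = 103 + U
L = -3560/311 (L = -3 + (-2727 + (103 + (-2 + (1/2)*(-2))))/(12939 - 12628) = -3 + (-2727 + (103 + (-2 - 1)))/311 = -3 + (-2727 + (103 - 3))*(1/311) = -3 + (-2727 + 100)*(1/311) = -3 - 2627*1/311 = -3 - 2627/311 = -3560/311 ≈ -11.447)
-49126 + L = -49126 - 3560/311 = -15281746/311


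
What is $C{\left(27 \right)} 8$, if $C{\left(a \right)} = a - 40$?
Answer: $-104$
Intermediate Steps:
$C{\left(a \right)} = -40 + a$
$C{\left(27 \right)} 8 = \left(-40 + 27\right) 8 = \left(-13\right) 8 = -104$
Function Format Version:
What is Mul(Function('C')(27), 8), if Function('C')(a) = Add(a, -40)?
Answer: -104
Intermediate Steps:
Function('C')(a) = Add(-40, a)
Mul(Function('C')(27), 8) = Mul(Add(-40, 27), 8) = Mul(-13, 8) = -104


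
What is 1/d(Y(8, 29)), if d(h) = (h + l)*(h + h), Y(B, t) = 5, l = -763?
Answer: -1/7580 ≈ -0.00013193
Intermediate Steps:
d(h) = 2*h*(-763 + h) (d(h) = (h - 763)*(h + h) = (-763 + h)*(2*h) = 2*h*(-763 + h))
1/d(Y(8, 29)) = 1/(2*5*(-763 + 5)) = 1/(2*5*(-758)) = 1/(-7580) = -1/7580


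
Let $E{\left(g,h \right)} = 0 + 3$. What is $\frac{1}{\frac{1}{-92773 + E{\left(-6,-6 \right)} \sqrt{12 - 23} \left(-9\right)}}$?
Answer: $-92773 - 27 i \sqrt{11} \approx -92773.0 - 89.549 i$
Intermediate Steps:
$E{\left(g,h \right)} = 3$
$\frac{1}{\frac{1}{-92773 + E{\left(-6,-6 \right)} \sqrt{12 - 23} \left(-9\right)}} = \frac{1}{\frac{1}{-92773 + 3 \sqrt{12 - 23} \left(-9\right)}} = \frac{1}{\frac{1}{-92773 + 3 \sqrt{-11} \left(-9\right)}} = \frac{1}{\frac{1}{-92773 + 3 i \sqrt{11} \left(-9\right)}} = \frac{1}{\frac{1}{-92773 - 27 i \sqrt{11}}} = -92773 - 27 i \sqrt{11}$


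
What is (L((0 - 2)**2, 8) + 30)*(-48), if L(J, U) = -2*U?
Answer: -672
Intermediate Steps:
(L((0 - 2)**2, 8) + 30)*(-48) = (-2*8 + 30)*(-48) = (-16 + 30)*(-48) = 14*(-48) = -672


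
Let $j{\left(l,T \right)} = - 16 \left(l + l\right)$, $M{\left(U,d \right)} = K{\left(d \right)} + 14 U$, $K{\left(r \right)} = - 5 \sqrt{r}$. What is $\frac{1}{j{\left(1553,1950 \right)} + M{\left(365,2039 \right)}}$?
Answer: $- \frac{44586}{1987860421} + \frac{5 \sqrt{2039}}{1987860421} \approx -2.2316 \cdot 10^{-5}$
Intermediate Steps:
$M{\left(U,d \right)} = - 5 \sqrt{d} + 14 U$
$j{\left(l,T \right)} = - 32 l$ ($j{\left(l,T \right)} = - 16 \cdot 2 l = - 32 l$)
$\frac{1}{j{\left(1553,1950 \right)} + M{\left(365,2039 \right)}} = \frac{1}{\left(-32\right) 1553 + \left(- 5 \sqrt{2039} + 14 \cdot 365\right)} = \frac{1}{-49696 + \left(- 5 \sqrt{2039} + 5110\right)} = \frac{1}{-49696 + \left(5110 - 5 \sqrt{2039}\right)} = \frac{1}{-44586 - 5 \sqrt{2039}}$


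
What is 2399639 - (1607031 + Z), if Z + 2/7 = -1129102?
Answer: 13451972/7 ≈ 1.9217e+6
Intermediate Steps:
Z = -7903716/7 (Z = -2/7 - 1129102 = -7903716/7 ≈ -1.1291e+6)
2399639 - (1607031 + Z) = 2399639 - (1607031 - 7903716/7) = 2399639 - 1*3345501/7 = 2399639 - 3345501/7 = 13451972/7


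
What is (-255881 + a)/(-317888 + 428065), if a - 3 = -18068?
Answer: -273946/110177 ≈ -2.4864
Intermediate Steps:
a = -18065 (a = 3 - 18068 = -18065)
(-255881 + a)/(-317888 + 428065) = (-255881 - 18065)/(-317888 + 428065) = -273946/110177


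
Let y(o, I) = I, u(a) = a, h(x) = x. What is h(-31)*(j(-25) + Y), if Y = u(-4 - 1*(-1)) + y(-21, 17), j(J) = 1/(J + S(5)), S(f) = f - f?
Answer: -10819/25 ≈ -432.76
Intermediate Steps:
S(f) = 0
j(J) = 1/J (j(J) = 1/(J + 0) = 1/J)
Y = 14 (Y = (-4 - 1*(-1)) + 17 = (-4 + 1) + 17 = -3 + 17 = 14)
h(-31)*(j(-25) + Y) = -31*(1/(-25) + 14) = -31*(-1/25 + 14) = -31*349/25 = -10819/25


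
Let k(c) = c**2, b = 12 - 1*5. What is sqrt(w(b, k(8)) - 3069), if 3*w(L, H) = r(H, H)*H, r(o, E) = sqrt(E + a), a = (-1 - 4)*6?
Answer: sqrt(-27621 + 192*sqrt(34))/3 ≈ 54.264*I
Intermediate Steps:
b = 7 (b = 12 - 5 = 7)
a = -30 (a = -5*6 = -30)
r(o, E) = sqrt(-30 + E) (r(o, E) = sqrt(E - 30) = sqrt(-30 + E))
w(L, H) = H*sqrt(-30 + H)/3 (w(L, H) = (sqrt(-30 + H)*H)/3 = (H*sqrt(-30 + H))/3 = H*sqrt(-30 + H)/3)
sqrt(w(b, k(8)) - 3069) = sqrt((1/3)*8**2*sqrt(-30 + 8**2) - 3069) = sqrt((1/3)*64*sqrt(-30 + 64) - 3069) = sqrt((1/3)*64*sqrt(34) - 3069) = sqrt(64*sqrt(34)/3 - 3069) = sqrt(-3069 + 64*sqrt(34)/3)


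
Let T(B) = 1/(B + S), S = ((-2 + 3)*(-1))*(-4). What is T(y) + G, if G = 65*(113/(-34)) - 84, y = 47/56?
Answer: -2762567/9214 ≈ -299.82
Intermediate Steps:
y = 47/56 (y = 47*(1/56) = 47/56 ≈ 0.83929)
S = 4 (S = (1*(-1))*(-4) = -1*(-4) = 4)
G = -10201/34 (G = 65*(113*(-1/34)) - 84 = 65*(-113/34) - 84 = -7345/34 - 84 = -10201/34 ≈ -300.03)
T(B) = 1/(4 + B) (T(B) = 1/(B + 4) = 1/(4 + B))
T(y) + G = 1/(4 + 47/56) - 10201/34 = 1/(271/56) - 10201/34 = 56/271 - 10201/34 = -2762567/9214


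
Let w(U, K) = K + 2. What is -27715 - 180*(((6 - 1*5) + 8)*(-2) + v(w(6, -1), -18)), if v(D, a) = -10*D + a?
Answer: -19435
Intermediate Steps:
w(U, K) = 2 + K
v(D, a) = a - 10*D
-27715 - 180*(((6 - 1*5) + 8)*(-2) + v(w(6, -1), -18)) = -27715 - 180*(((6 - 1*5) + 8)*(-2) + (-18 - 10*(2 - 1))) = -27715 - 180*(((6 - 5) + 8)*(-2) + (-18 - 10*1)) = -27715 - 180*((1 + 8)*(-2) + (-18 - 10)) = -27715 - 180*(9*(-2) - 28) = -27715 - 180*(-18 - 28) = -27715 - 180*(-46) = -27715 + 8280 = -19435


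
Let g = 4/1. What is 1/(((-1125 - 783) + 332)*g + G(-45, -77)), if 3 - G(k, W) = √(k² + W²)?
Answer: -6301/39694647 + √7954/39694647 ≈ -0.00015649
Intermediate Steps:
G(k, W) = 3 - √(W² + k²) (G(k, W) = 3 - √(k² + W²) = 3 - √(W² + k²))
g = 4 (g = 4*1 = 4)
1/(((-1125 - 783) + 332)*g + G(-45, -77)) = 1/(((-1125 - 783) + 332)*4 + (3 - √((-77)² + (-45)²))) = 1/((-1908 + 332)*4 + (3 - √(5929 + 2025))) = 1/(-1576*4 + (3 - √7954)) = 1/(-6304 + (3 - √7954)) = 1/(-6301 - √7954)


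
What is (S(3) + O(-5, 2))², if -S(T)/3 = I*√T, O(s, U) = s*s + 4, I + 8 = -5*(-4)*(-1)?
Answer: 22009 + 4872*√3 ≈ 30448.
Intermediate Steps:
I = -28 (I = -8 - 5*(-4)*(-1) = -8 + 20*(-1) = -8 - 20 = -28)
O(s, U) = 4 + s² (O(s, U) = s² + 4 = 4 + s²)
S(T) = 84*√T (S(T) = -(-84)*√T = 84*√T)
(S(3) + O(-5, 2))² = (84*√3 + (4 + (-5)²))² = (84*√3 + (4 + 25))² = (84*√3 + 29)² = (29 + 84*√3)²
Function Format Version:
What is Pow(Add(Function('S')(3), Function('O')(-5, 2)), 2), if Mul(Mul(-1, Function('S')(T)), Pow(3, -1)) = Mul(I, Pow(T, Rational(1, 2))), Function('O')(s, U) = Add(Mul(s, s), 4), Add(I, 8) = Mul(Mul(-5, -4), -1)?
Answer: Add(22009, Mul(4872, Pow(3, Rational(1, 2)))) ≈ 30448.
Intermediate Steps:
I = -28 (I = Add(-8, Mul(Mul(-5, -4), -1)) = Add(-8, Mul(20, -1)) = Add(-8, -20) = -28)
Function('O')(s, U) = Add(4, Pow(s, 2)) (Function('O')(s, U) = Add(Pow(s, 2), 4) = Add(4, Pow(s, 2)))
Function('S')(T) = Mul(84, Pow(T, Rational(1, 2))) (Function('S')(T) = Mul(-3, Mul(-28, Pow(T, Rational(1, 2)))) = Mul(84, Pow(T, Rational(1, 2))))
Pow(Add(Function('S')(3), Function('O')(-5, 2)), 2) = Pow(Add(Mul(84, Pow(3, Rational(1, 2))), Add(4, Pow(-5, 2))), 2) = Pow(Add(Mul(84, Pow(3, Rational(1, 2))), Add(4, 25)), 2) = Pow(Add(Mul(84, Pow(3, Rational(1, 2))), 29), 2) = Pow(Add(29, Mul(84, Pow(3, Rational(1, 2)))), 2)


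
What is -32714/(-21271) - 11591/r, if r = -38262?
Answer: 1498255229/813871002 ≈ 1.8409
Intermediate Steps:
-32714/(-21271) - 11591/r = -32714/(-21271) - 11591/(-38262) = -32714*(-1/21271) - 11591*(-1/38262) = 32714/21271 + 11591/38262 = 1498255229/813871002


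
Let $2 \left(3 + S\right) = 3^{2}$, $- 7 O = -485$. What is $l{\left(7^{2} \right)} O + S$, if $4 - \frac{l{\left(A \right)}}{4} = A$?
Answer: $- \frac{174579}{14} \approx -12470.0$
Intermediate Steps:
$l{\left(A \right)} = 16 - 4 A$
$O = \frac{485}{7}$ ($O = \left(- \frac{1}{7}\right) \left(-485\right) = \frac{485}{7} \approx 69.286$)
$S = \frac{3}{2}$ ($S = -3 + \frac{3^{2}}{2} = -3 + \frac{1}{2} \cdot 9 = -3 + \frac{9}{2} = \frac{3}{2} \approx 1.5$)
$l{\left(7^{2} \right)} O + S = \left(16 - 4 \cdot 7^{2}\right) \frac{485}{7} + \frac{3}{2} = \left(16 - 196\right) \frac{485}{7} + \frac{3}{2} = \left(-180\right) \frac{485}{7} + \frac{3}{2} = - \frac{87300}{7} + \frac{3}{2} = - \frac{174579}{14}$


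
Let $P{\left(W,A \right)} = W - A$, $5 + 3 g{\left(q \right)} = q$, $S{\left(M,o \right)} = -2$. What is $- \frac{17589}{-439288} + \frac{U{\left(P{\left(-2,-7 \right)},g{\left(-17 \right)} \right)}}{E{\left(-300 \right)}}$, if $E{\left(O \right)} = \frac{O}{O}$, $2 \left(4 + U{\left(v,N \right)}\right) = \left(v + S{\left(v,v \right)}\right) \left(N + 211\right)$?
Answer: $\frac{132462921}{439288} \approx 301.54$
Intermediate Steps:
$g{\left(q \right)} = - \frac{5}{3} + \frac{q}{3}$
$U{\left(v,N \right)} = -4 + \frac{\left(-2 + v\right) \left(211 + N\right)}{2}$ ($U{\left(v,N \right)} = -4 + \frac{\left(v - 2\right) \left(N + 211\right)}{2} = -4 + \frac{\left(-2 + v\right) \left(211 + N\right)}{2}$)
$E{\left(O \right)} = 1$
$- \frac{17589}{-439288} + \frac{U{\left(P{\left(-2,-7 \right)},g{\left(-17 \right)} \right)}}{E{\left(-300 \right)}} = - \frac{17589}{-439288} + \frac{-215 - \left(- \frac{5}{3} + \frac{1}{3} \left(-17\right)\right) + \frac{211 \left(-2 - -7\right)}{2} + \frac{\left(- \frac{5}{3} + \frac{1}{3} \left(-17\right)\right) \left(-2 - -7\right)}{2}}{1} = \left(-17589\right) \left(- \frac{1}{439288}\right) + \left(-215 - \left(- \frac{5}{3} - \frac{17}{3}\right) + \frac{211 \left(-2 + 7\right)}{2} + \frac{\left(- \frac{5}{3} - \frac{17}{3}\right) \left(-2 + 7\right)}{2}\right) 1 = \frac{17589}{439288} + \left(-215 - - \frac{22}{3} + \frac{211}{2} \cdot 5 + \frac{1}{2} \left(- \frac{22}{3}\right) 5\right) 1 = \frac{17589}{439288} + \left(-215 + \frac{22}{3} + \frac{1055}{2} - \frac{55}{3}\right) 1 = \frac{17589}{439288} + \frac{603}{2} \cdot 1 = \frac{17589}{439288} + \frac{603}{2} = \frac{132462921}{439288}$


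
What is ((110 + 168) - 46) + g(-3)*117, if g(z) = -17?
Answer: -1757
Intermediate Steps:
((110 + 168) - 46) + g(-3)*117 = ((110 + 168) - 46) - 17*117 = (278 - 46) - 1989 = 232 - 1989 = -1757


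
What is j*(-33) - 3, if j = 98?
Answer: -3237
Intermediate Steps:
j*(-33) - 3 = 98*(-33) - 3 = -3234 - 3 = -3237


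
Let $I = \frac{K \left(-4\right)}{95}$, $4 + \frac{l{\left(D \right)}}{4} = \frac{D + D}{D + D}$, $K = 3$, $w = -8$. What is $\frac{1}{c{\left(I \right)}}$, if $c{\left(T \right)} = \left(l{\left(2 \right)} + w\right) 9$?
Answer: $- \frac{1}{180} \approx -0.0055556$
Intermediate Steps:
$l{\left(D \right)} = -12$ ($l{\left(D \right)} = -16 + 4 \frac{D + D}{D + D} = -16 + 4 \frac{2 D}{2 D} = -16 + 4 \cdot 2 D \frac{1}{2 D} = -16 + 4 \cdot 1 = -16 + 4 = -12$)
$I = - \frac{12}{95}$ ($I = \frac{3 \left(-4\right)}{95} = \left(-12\right) \frac{1}{95} = - \frac{12}{95} \approx -0.12632$)
$c{\left(T \right)} = -180$ ($c{\left(T \right)} = \left(-12 - 8\right) 9 = \left(-20\right) 9 = -180$)
$\frac{1}{c{\left(I \right)}} = \frac{1}{-180} = - \frac{1}{180}$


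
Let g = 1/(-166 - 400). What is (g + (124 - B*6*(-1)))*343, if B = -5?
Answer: 18248629/566 ≈ 32241.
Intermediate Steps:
g = -1/566 (g = 1/(-566) = -1/566 ≈ -0.0017668)
(g + (124 - B*6*(-1)))*343 = (-1/566 + (124 - (-5*6)*(-1)))*343 = (-1/566 + (124 - (-30)*(-1)))*343 = (-1/566 + (124 - 1*30))*343 = (-1/566 + (124 - 30))*343 = (-1/566 + 94)*343 = (53203/566)*343 = 18248629/566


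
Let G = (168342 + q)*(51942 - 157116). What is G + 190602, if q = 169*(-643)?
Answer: -6276067848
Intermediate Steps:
q = -108667
G = -6276258450 (G = (168342 - 108667)*(51942 - 157116) = 59675*(-105174) = -6276258450)
G + 190602 = -6276258450 + 190602 = -6276067848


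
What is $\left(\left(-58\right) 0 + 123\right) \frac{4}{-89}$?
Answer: $- \frac{492}{89} \approx -5.5281$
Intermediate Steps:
$\left(\left(-58\right) 0 + 123\right) \frac{4}{-89} = \left(0 + 123\right) 4 \left(- \frac{1}{89}\right) = 123 \left(- \frac{4}{89}\right) = - \frac{492}{89}$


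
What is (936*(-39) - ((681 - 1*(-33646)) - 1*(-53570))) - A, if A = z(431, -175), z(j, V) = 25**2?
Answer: -125026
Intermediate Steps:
z(j, V) = 625
A = 625
(936*(-39) - ((681 - 1*(-33646)) - 1*(-53570))) - A = (936*(-39) - ((681 - 1*(-33646)) - 1*(-53570))) - 1*625 = (-36504 - ((681 + 33646) + 53570)) - 625 = (-36504 - (34327 + 53570)) - 625 = (-36504 - 1*87897) - 625 = (-36504 - 87897) - 625 = -124401 - 625 = -125026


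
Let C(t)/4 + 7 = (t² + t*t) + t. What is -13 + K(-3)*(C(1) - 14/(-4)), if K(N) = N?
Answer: 49/2 ≈ 24.500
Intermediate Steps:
C(t) = -28 + 4*t + 8*t² (C(t) = -28 + 4*((t² + t*t) + t) = -28 + 4*((t² + t²) + t) = -28 + 4*(2*t² + t) = -28 + 4*(t + 2*t²) = -28 + (4*t + 8*t²) = -28 + 4*t + 8*t²)
-13 + K(-3)*(C(1) - 14/(-4)) = -13 - 3*((-28 + 4*1 + 8*1²) - 14/(-4)) = -13 - 3*((-28 + 4 + 8*1) - 14*(-¼)) = -13 - 3*((-28 + 4 + 8) + 7/2) = -13 - 3*(-16 + 7/2) = -13 - 3*(-25/2) = -13 + 75/2 = 49/2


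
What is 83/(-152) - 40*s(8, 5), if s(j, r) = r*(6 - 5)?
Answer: -30483/152 ≈ -200.55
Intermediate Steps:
s(j, r) = r (s(j, r) = r*1 = r)
83/(-152) - 40*s(8, 5) = 83/(-152) - 40*5 = 83*(-1/152) - 200 = -83/152 - 200 = -30483/152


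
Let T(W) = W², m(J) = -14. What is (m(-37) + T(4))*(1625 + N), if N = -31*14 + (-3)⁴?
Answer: 2544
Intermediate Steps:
N = -353 (N = -434 + 81 = -353)
(m(-37) + T(4))*(1625 + N) = (-14 + 4²)*(1625 - 353) = (-14 + 16)*1272 = 2*1272 = 2544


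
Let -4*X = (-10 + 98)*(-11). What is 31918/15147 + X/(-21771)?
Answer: 76802356/36640593 ≈ 2.0961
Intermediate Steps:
X = 242 (X = -(-10 + 98)*(-11)/4 = -22*(-11) = -¼*(-968) = 242)
31918/15147 + X/(-21771) = 31918/15147 + 242/(-21771) = 31918*(1/15147) + 242*(-1/21771) = 31918/15147 - 242/21771 = 76802356/36640593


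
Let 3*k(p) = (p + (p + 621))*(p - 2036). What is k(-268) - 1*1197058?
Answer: -1262338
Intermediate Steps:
k(p) = (-2036 + p)*(621 + 2*p)/3 (k(p) = ((p + (p + 621))*(p - 2036))/3 = ((p + (621 + p))*(-2036 + p))/3 = ((621 + 2*p)*(-2036 + p))/3 = ((-2036 + p)*(621 + 2*p))/3 = (-2036 + p)*(621 + 2*p)/3)
k(-268) - 1*1197058 = (-421452 - 3451/3*(-268) + (⅔)*(-268)²) - 1*1197058 = (-421452 + 924868/3 + (⅔)*71824) - 1197058 = (-421452 + 924868/3 + 143648/3) - 1197058 = -65280 - 1197058 = -1262338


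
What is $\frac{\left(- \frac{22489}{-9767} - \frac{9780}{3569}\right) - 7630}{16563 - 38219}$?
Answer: $\frac{265985025509}{754894008488} \approx 0.35235$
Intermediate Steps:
$\frac{\left(- \frac{22489}{-9767} - \frac{9780}{3569}\right) - 7630}{16563 - 38219} = \frac{\left(\left(-22489\right) \left(- \frac{1}{9767}\right) - \frac{9780}{3569}\right) - 7630}{-21656} = \left(\left(\frac{22489}{9767} - \frac{9780}{3569}\right) - 7630\right) \left(- \frac{1}{21656}\right) = \left(- \frac{15258019}{34858423} - 7630\right) \left(- \frac{1}{21656}\right) = \left(- \frac{265985025509}{34858423}\right) \left(- \frac{1}{21656}\right) = \frac{265985025509}{754894008488}$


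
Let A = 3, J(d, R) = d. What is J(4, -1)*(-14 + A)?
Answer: -44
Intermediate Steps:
J(4, -1)*(-14 + A) = 4*(-14 + 3) = 4*(-11) = -44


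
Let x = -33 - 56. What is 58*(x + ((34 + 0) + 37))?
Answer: -1044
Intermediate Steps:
x = -89
58*(x + ((34 + 0) + 37)) = 58*(-89 + ((34 + 0) + 37)) = 58*(-89 + (34 + 37)) = 58*(-89 + 71) = 58*(-18) = -1044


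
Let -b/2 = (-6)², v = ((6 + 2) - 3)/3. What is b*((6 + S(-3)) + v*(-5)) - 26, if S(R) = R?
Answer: 358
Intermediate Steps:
v = 5/3 (v = (8 - 3)*(⅓) = 5*(⅓) = 5/3 ≈ 1.6667)
b = -72 (b = -2*(-6)² = -2*36 = -72)
b*((6 + S(-3)) + v*(-5)) - 26 = -72*((6 - 3) + (5/3)*(-5)) - 26 = -72*(3 - 25/3) - 26 = -72*(-16/3) - 26 = 384 - 26 = 358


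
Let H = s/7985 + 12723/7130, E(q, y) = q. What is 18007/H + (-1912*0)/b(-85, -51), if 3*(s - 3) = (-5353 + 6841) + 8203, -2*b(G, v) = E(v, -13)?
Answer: 615116058810/74788093 ≈ 8224.8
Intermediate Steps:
b(G, v) = -v/2
s = 9700/3 (s = 3 + ((-5353 + 6841) + 8203)/3 = 3 + (1488 + 8203)/3 = 3 + (⅓)*9691 = 3 + 9691/3 = 9700/3 ≈ 3233.3)
H = 74788093/34159830 (H = (9700/3)/7985 + 12723/7130 = (9700/3)*(1/7985) + 12723*(1/7130) = 1940/4791 + 12723/7130 = 74788093/34159830 ≈ 2.1894)
18007/H + (-1912*0)/b(-85, -51) = 18007/(74788093/34159830) + (-1912*0)/((-½*(-51))) = 18007*(34159830/74788093) + 0/(51/2) = 615116058810/74788093 + 0*(2/51) = 615116058810/74788093 + 0 = 615116058810/74788093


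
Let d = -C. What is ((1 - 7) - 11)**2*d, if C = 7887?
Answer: -2279343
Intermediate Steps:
d = -7887 (d = -1*7887 = -7887)
((1 - 7) - 11)**2*d = ((1 - 7) - 11)**2*(-7887) = (-6 - 11)**2*(-7887) = (-17)**2*(-7887) = 289*(-7887) = -2279343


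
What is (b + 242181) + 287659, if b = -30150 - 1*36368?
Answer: 463322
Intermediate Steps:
b = -66518 (b = -30150 - 36368 = -66518)
(b + 242181) + 287659 = (-66518 + 242181) + 287659 = 175663 + 287659 = 463322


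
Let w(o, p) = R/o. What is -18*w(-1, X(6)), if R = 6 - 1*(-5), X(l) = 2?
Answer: 198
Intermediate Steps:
R = 11 (R = 6 + 5 = 11)
w(o, p) = 11/o
-18*w(-1, X(6)) = -198/(-1) = -198*(-1) = -18*(-11) = 198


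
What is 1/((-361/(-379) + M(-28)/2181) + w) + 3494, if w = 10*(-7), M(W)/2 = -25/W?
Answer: 2791815917488/799034771 ≈ 3494.0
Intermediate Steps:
M(W) = -50/W (M(W) = 2*(-25/W) = -50/W)
w = -70
1/((-361/(-379) + M(-28)/2181) + w) + 3494 = 1/((-361/(-379) - 50/(-28)/2181) - 70) + 3494 = 1/((-361*(-1/379) - 50*(-1/28)*(1/2181)) - 70) + 3494 = 1/((361/379 + (25/14)*(1/2181)) - 70) + 3494 = 1/((361/379 + 25/30534) - 70) + 3494 = 1/(11032249/11572386 - 70) + 3494 = 1/(-799034771/11572386) + 3494 = -11572386/799034771 + 3494 = 2791815917488/799034771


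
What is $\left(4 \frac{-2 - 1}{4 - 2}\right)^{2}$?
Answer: $36$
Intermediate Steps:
$\left(4 \frac{-2 - 1}{4 - 2}\right)^{2} = \left(4 \left(- \frac{3}{2}\right)\right)^{2} = \left(-6\right)^{2} = 36$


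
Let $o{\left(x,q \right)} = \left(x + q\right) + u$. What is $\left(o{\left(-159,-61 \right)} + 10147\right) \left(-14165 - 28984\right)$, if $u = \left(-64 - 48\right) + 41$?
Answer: $-425276544$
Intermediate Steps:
$u = -71$ ($u = \left(-64 - 48\right) + 41 = -112 + 41 = -71$)
$o{\left(x,q \right)} = -71 + q + x$ ($o{\left(x,q \right)} = \left(x + q\right) - 71 = \left(q + x\right) - 71 = -71 + q + x$)
$\left(o{\left(-159,-61 \right)} + 10147\right) \left(-14165 - 28984\right) = \left(\left(-71 - 61 - 159\right) + 10147\right) \left(-14165 - 28984\right) = \left(-291 + 10147\right) \left(-43149\right) = 9856 \left(-43149\right) = -425276544$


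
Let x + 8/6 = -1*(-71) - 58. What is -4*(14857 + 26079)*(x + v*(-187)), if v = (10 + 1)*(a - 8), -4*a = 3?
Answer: -8847293000/3 ≈ -2.9491e+9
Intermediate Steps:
a = -3/4 (a = -1/4*3 = -3/4 ≈ -0.75000)
x = 35/3 (x = -4/3 + (-1*(-71) - 58) = -4/3 + (71 - 58) = -4/3 + 13 = 35/3 ≈ 11.667)
v = -385/4 (v = (10 + 1)*(-3/4 - 8) = 11*(-35/4) = -385/4 ≈ -96.250)
-4*(14857 + 26079)*(x + v*(-187)) = -4*(14857 + 26079)*(35/3 - 385/4*(-187)) = -163744*(35/3 + 71995/4) = -163744*216125/12 = -4*2211823250/3 = -8847293000/3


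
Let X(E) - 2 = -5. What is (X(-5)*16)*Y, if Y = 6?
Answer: -288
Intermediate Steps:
X(E) = -3 (X(E) = 2 - 5 = -3)
(X(-5)*16)*Y = -3*16*6 = -48*6 = -288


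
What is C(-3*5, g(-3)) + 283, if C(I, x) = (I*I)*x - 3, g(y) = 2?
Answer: 730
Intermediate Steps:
C(I, x) = -3 + x*I² (C(I, x) = I²*x - 3 = x*I² - 3 = -3 + x*I²)
C(-3*5, g(-3)) + 283 = (-3 + 2*(-3*5)²) + 283 = (-3 + 2*(-15)²) + 283 = (-3 + 2*225) + 283 = (-3 + 450) + 283 = 447 + 283 = 730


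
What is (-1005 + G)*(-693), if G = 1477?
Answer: -327096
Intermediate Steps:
(-1005 + G)*(-693) = (-1005 + 1477)*(-693) = 472*(-693) = -327096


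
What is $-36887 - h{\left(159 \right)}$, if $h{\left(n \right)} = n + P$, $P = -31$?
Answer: $-37015$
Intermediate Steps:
$h{\left(n \right)} = -31 + n$ ($h{\left(n \right)} = n - 31 = -31 + n$)
$-36887 - h{\left(159 \right)} = -36887 - \left(-31 + 159\right) = -36887 - 128 = -37015$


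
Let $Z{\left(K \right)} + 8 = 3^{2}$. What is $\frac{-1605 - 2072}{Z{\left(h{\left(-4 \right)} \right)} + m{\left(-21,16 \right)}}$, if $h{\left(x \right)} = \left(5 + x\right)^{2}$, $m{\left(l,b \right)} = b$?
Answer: $- \frac{3677}{17} \approx -216.29$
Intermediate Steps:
$Z{\left(K \right)} = 1$ ($Z{\left(K \right)} = -8 + 3^{2} = -8 + 9 = 1$)
$\frac{-1605 - 2072}{Z{\left(h{\left(-4 \right)} \right)} + m{\left(-21,16 \right)}} = \frac{-1605 - 2072}{1 + 16} = - \frac{3677}{17}$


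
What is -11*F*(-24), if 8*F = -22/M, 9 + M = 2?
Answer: 726/7 ≈ 103.71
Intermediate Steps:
M = -7 (M = -9 + 2 = -7)
F = 11/28 (F = (-22/(-7))/8 = (-22*(-⅐))/8 = (⅛)*(22/7) = 11/28 ≈ 0.39286)
-11*F*(-24) = -11*11/28*(-24) = -121/28*(-24) = 726/7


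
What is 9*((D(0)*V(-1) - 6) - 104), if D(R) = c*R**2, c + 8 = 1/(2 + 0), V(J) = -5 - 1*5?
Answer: -990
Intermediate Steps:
V(J) = -10 (V(J) = -5 - 5 = -10)
c = -15/2 (c = -8 + 1/(2 + 0) = -8 + 1/2 = -15/2 ≈ -7.5000)
D(R) = -15*R**2/2
9*((D(0)*V(-1) - 6) - 104) = 9*((-15/2*0**2*(-10) - 6) - 104) = 9*((-15/2*0*(-10) - 6) - 104) = 9*((0*(-10) - 6) - 104) = 9*((0 - 6) - 104) = 9*(-6 - 104) = 9*(-110) = -990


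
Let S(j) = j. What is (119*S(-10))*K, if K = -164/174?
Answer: 97580/87 ≈ 1121.6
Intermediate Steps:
K = -82/87 (K = -164*1/174 = -82/87 ≈ -0.94253)
(119*S(-10))*K = (119*(-10))*(-82/87) = -1190*(-82/87) = 97580/87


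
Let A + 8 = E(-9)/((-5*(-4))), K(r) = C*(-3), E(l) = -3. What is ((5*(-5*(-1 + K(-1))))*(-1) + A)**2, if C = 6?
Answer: 93373569/400 ≈ 2.3343e+5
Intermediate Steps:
K(r) = -18 (K(r) = 6*(-3) = -18)
A = -163/20 (A = -8 - 3/((-5*(-4))) = -8 - 3/20 = -163/20 ≈ -8.1500)
((5*(-5*(-1 + K(-1))))*(-1) + A)**2 = ((5*(-5*(-1 - 18)))*(-1) - 163/20)**2 = ((5*(-5*(-19)))*(-1) - 163/20)**2 = ((5*95)*(-1) - 163/20)**2 = (475*(-1) - 163/20)**2 = (-475 - 163/20)**2 = (-9663/20)**2 = 93373569/400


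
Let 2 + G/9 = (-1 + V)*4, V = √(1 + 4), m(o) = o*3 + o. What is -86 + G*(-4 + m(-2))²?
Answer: -7862 + 5184*√5 ≈ 3729.8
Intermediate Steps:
m(o) = 4*o (m(o) = 3*o + o = 4*o)
V = √5 ≈ 2.2361
G = -54 + 36*√5 (G = -18 + 9*((-1 + √5)*4) = -18 + 9*(-4 + 4*√5) = -18 + (-36 + 36*√5) = -54 + 36*√5 ≈ 26.498)
-86 + G*(-4 + m(-2))² = -86 + (-54 + 36*√5)*(-4 + 4*(-2))² = -86 + (-54 + 36*√5)*(-4 - 8)² = -86 + (-54 + 36*√5)*(-12)² = -86 + (-54 + 36*√5)*144 = -86 + (-7776 + 5184*√5) = -7862 + 5184*√5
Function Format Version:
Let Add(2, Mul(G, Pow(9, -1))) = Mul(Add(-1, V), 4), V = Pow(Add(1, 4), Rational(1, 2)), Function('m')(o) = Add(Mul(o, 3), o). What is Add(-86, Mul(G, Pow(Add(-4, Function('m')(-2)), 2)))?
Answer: Add(-7862, Mul(5184, Pow(5, Rational(1, 2)))) ≈ 3729.8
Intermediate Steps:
Function('m')(o) = Mul(4, o) (Function('m')(o) = Add(Mul(3, o), o) = Mul(4, o))
V = Pow(5, Rational(1, 2)) ≈ 2.2361
G = Add(-54, Mul(36, Pow(5, Rational(1, 2)))) (G = Add(-18, Mul(9, Mul(Add(-1, Pow(5, Rational(1, 2))), 4))) = Add(-18, Mul(9, Add(-4, Mul(4, Pow(5, Rational(1, 2)))))) = Add(-18, Add(-36, Mul(36, Pow(5, Rational(1, 2))))) = Add(-54, Mul(36, Pow(5, Rational(1, 2)))) ≈ 26.498)
Add(-86, Mul(G, Pow(Add(-4, Function('m')(-2)), 2))) = Add(-86, Mul(Add(-54, Mul(36, Pow(5, Rational(1, 2)))), Pow(Add(-4, Mul(4, -2)), 2))) = Add(-86, Mul(Add(-54, Mul(36, Pow(5, Rational(1, 2)))), Pow(Add(-4, -8), 2))) = Add(-86, Mul(Add(-54, Mul(36, Pow(5, Rational(1, 2)))), Pow(-12, 2))) = Add(-86, Mul(Add(-54, Mul(36, Pow(5, Rational(1, 2)))), 144)) = Add(-86, Add(-7776, Mul(5184, Pow(5, Rational(1, 2))))) = Add(-7862, Mul(5184, Pow(5, Rational(1, 2))))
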